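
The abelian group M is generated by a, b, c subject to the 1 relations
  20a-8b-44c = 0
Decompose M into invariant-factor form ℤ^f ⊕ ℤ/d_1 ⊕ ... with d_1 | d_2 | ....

Answer: M ≅ ℤ^2 ⊕ ℤ/4

Derivation:
rank_ℚ(R)=1; free=3−1=2
SNF(R) diag = [4] → torsion [4]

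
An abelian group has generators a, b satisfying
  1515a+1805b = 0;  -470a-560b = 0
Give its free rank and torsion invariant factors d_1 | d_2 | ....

rank_ℚ(R)=2; free=2−2=0
SNF(R) diag = [5, 10] → torsion [5, 10]

Answer: M ≅ ℤ/5 ⊕ ℤ/10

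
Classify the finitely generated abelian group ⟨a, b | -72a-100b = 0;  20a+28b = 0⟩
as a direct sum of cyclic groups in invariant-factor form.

rank_ℚ(R)=2; free=2−2=0
SNF(R) diag = [4, 4] → torsion [4, 4]

Answer: M ≅ ℤ/4 ⊕ ℤ/4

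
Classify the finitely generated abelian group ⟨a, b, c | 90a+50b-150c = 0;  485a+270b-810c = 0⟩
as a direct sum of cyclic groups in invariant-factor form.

rank_ℚ(R)=2; free=3−2=1
SNF(R) diag = [5, 10] → torsion [5, 10]

Answer: M ≅ ℤ^1 ⊕ ℤ/5 ⊕ ℤ/10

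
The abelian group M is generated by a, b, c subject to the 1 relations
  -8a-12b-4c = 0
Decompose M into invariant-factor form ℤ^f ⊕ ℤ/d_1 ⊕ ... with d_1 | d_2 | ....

Answer: M ≅ ℤ^2 ⊕ ℤ/4

Derivation:
rank_ℚ(R)=1; free=3−1=2
SNF(R) diag = [4] → torsion [4]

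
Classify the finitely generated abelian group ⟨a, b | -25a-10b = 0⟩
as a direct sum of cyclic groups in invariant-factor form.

rank_ℚ(R)=1; free=2−1=1
SNF(R) diag = [5] → torsion [5]

Answer: M ≅ ℤ^1 ⊕ ℤ/5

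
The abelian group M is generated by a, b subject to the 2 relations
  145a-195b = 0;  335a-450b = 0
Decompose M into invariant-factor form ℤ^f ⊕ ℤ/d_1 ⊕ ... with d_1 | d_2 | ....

rank_ℚ(R)=2; free=2−2=0
SNF(R) diag = [5, 15] → torsion [5, 15]

Answer: M ≅ ℤ/5 ⊕ ℤ/15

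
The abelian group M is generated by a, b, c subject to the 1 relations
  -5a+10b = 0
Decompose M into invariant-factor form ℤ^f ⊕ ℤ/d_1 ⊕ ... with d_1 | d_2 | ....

Answer: M ≅ ℤ^2 ⊕ ℤ/5

Derivation:
rank_ℚ(R)=1; free=3−1=2
SNF(R) diag = [5] → torsion [5]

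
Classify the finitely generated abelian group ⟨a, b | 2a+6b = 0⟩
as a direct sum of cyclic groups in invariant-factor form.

rank_ℚ(R)=1; free=2−1=1
SNF(R) diag = [2] → torsion [2]

Answer: M ≅ ℤ^1 ⊕ ℤ/2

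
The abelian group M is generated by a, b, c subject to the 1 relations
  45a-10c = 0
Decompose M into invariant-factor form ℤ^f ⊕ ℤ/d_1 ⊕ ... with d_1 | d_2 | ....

rank_ℚ(R)=1; free=3−1=2
SNF(R) diag = [5] → torsion [5]

Answer: M ≅ ℤ^2 ⊕ ℤ/5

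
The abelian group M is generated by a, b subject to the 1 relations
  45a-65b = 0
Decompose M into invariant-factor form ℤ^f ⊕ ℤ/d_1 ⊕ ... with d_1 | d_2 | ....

rank_ℚ(R)=1; free=2−1=1
SNF(R) diag = [5] → torsion [5]

Answer: M ≅ ℤ^1 ⊕ ℤ/5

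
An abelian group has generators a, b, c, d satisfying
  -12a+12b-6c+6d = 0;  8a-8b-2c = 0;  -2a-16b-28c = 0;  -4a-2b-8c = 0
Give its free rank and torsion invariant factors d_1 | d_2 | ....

rank_ℚ(R)=4; free=4−4=0
SNF(R) diag = [2, 6, 6, 6] → torsion [2, 6, 6, 6]

Answer: M ≅ ℤ/2 ⊕ ℤ/6 ⊕ ℤ/6 ⊕ ℤ/6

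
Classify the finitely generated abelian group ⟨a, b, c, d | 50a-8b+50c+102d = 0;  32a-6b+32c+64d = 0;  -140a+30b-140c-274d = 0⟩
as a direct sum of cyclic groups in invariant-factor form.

Answer: M ≅ ℤ^1 ⊕ ℤ/2 ⊕ ℤ/2 ⊕ ℤ/6

Derivation:
rank_ℚ(R)=3; free=4−3=1
SNF(R) diag = [2, 2, 6] → torsion [2, 2, 6]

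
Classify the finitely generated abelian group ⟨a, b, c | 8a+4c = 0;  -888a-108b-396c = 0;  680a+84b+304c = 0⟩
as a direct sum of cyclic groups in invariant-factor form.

rank_ℚ(R)=3; free=3−3=0
SNF(R) diag = [4, 12, 24] → torsion [4, 12, 24]

Answer: M ≅ ℤ/4 ⊕ ℤ/12 ⊕ ℤ/24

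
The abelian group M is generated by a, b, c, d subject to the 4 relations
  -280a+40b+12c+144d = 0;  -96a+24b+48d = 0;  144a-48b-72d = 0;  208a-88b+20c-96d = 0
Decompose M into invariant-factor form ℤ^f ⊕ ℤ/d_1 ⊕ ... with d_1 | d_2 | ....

Answer: M ≅ ℤ/4 ⊕ ℤ/8 ⊕ ℤ/24 ⊕ ℤ/24

Derivation:
rank_ℚ(R)=4; free=4−4=0
SNF(R) diag = [4, 8, 24, 24] → torsion [4, 8, 24, 24]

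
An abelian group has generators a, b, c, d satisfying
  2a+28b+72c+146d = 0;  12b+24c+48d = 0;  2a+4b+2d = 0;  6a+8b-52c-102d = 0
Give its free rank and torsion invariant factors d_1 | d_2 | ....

rank_ℚ(R)=4; free=4−4=0
SNF(R) diag = [2, 4, 12, 24] → torsion [2, 4, 12, 24]

Answer: M ≅ ℤ/2 ⊕ ℤ/4 ⊕ ℤ/12 ⊕ ℤ/24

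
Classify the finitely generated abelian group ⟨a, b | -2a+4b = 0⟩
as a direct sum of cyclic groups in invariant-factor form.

Answer: M ≅ ℤ^1 ⊕ ℤ/2

Derivation:
rank_ℚ(R)=1; free=2−1=1
SNF(R) diag = [2] → torsion [2]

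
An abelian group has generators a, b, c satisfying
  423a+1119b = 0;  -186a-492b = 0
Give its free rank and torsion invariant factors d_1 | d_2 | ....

Answer: M ≅ ℤ^1 ⊕ ℤ/3 ⊕ ℤ/6

Derivation:
rank_ℚ(R)=2; free=3−2=1
SNF(R) diag = [3, 6] → torsion [3, 6]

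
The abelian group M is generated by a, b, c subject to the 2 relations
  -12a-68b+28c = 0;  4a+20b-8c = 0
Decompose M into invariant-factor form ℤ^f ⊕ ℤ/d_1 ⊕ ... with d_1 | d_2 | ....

Answer: M ≅ ℤ^1 ⊕ ℤ/4 ⊕ ℤ/4

Derivation:
rank_ℚ(R)=2; free=3−2=1
SNF(R) diag = [4, 4] → torsion [4, 4]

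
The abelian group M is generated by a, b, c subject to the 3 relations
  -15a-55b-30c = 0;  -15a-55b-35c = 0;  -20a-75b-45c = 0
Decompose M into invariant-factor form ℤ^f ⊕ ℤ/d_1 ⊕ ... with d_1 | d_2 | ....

Answer: M ≅ ℤ/5 ⊕ ℤ/5 ⊕ ℤ/5

Derivation:
rank_ℚ(R)=3; free=3−3=0
SNF(R) diag = [5, 5, 5] → torsion [5, 5, 5]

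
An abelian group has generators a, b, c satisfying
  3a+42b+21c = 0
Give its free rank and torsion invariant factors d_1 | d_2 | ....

rank_ℚ(R)=1; free=3−1=2
SNF(R) diag = [3] → torsion [3]

Answer: M ≅ ℤ^2 ⊕ ℤ/3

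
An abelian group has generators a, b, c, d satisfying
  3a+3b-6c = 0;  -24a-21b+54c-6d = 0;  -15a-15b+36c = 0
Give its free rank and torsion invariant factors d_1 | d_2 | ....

Answer: M ≅ ℤ^1 ⊕ ℤ/3 ⊕ ℤ/3 ⊕ ℤ/6

Derivation:
rank_ℚ(R)=3; free=4−3=1
SNF(R) diag = [3, 3, 6] → torsion [3, 3, 6]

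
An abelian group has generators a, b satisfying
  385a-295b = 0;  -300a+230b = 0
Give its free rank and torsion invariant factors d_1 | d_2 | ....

Answer: M ≅ ℤ/5 ⊕ ℤ/10

Derivation:
rank_ℚ(R)=2; free=2−2=0
SNF(R) diag = [5, 10] → torsion [5, 10]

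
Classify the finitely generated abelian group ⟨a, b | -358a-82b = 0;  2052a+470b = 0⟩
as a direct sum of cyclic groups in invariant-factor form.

rank_ℚ(R)=2; free=2−2=0
SNF(R) diag = [2, 2] → torsion [2, 2]

Answer: M ≅ ℤ/2 ⊕ ℤ/2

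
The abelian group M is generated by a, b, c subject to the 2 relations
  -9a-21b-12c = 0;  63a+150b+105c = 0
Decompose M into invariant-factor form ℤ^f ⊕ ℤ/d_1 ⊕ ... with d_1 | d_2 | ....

rank_ℚ(R)=2; free=3−2=1
SNF(R) diag = [3, 9] → torsion [3, 9]

Answer: M ≅ ℤ^1 ⊕ ℤ/3 ⊕ ℤ/9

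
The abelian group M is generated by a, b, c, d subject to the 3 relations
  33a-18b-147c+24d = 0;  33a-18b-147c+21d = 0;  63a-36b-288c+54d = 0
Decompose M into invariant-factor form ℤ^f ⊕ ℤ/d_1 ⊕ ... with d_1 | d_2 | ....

rank_ℚ(R)=3; free=4−3=1
SNF(R) diag = [3, 3, 9] → torsion [3, 3, 9]

Answer: M ≅ ℤ^1 ⊕ ℤ/3 ⊕ ℤ/3 ⊕ ℤ/9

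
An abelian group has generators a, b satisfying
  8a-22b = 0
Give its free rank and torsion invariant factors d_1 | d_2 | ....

Answer: M ≅ ℤ^1 ⊕ ℤ/2

Derivation:
rank_ℚ(R)=1; free=2−1=1
SNF(R) diag = [2] → torsion [2]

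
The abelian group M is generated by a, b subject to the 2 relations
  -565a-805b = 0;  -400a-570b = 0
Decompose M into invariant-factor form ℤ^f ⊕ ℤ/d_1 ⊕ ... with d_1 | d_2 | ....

Answer: M ≅ ℤ/5 ⊕ ℤ/10

Derivation:
rank_ℚ(R)=2; free=2−2=0
SNF(R) diag = [5, 10] → torsion [5, 10]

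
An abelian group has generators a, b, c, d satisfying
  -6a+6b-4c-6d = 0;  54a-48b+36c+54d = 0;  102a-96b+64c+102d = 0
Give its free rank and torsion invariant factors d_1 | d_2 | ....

Answer: M ≅ ℤ^1 ⊕ ℤ/2 ⊕ ℤ/6 ⊕ ℤ/12

Derivation:
rank_ℚ(R)=3; free=4−3=1
SNF(R) diag = [2, 6, 12] → torsion [2, 6, 12]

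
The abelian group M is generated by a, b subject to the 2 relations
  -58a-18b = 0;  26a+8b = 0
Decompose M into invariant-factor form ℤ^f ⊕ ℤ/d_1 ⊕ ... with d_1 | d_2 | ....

Answer: M ≅ ℤ/2 ⊕ ℤ/2

Derivation:
rank_ℚ(R)=2; free=2−2=0
SNF(R) diag = [2, 2] → torsion [2, 2]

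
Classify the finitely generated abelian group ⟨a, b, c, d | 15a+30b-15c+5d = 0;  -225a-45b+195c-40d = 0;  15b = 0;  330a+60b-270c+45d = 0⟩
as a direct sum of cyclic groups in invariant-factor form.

Answer: M ≅ ℤ/5 ⊕ ℤ/15 ⊕ ℤ/15 ⊕ ℤ/30

Derivation:
rank_ℚ(R)=4; free=4−4=0
SNF(R) diag = [5, 15, 15, 30] → torsion [5, 15, 15, 30]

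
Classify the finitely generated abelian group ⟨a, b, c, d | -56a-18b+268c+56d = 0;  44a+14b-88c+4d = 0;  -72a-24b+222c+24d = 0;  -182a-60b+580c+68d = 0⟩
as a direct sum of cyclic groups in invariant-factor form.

Answer: M ≅ ℤ/2 ⊕ ℤ/2 ⊕ ℤ/6 ⊕ ℤ/12

Derivation:
rank_ℚ(R)=4; free=4−4=0
SNF(R) diag = [2, 2, 6, 12] → torsion [2, 2, 6, 12]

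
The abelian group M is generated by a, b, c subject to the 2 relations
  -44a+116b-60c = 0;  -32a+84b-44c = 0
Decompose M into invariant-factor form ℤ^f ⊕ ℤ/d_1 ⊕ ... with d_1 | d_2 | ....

rank_ℚ(R)=2; free=3−2=1
SNF(R) diag = [4, 4] → torsion [4, 4]

Answer: M ≅ ℤ^1 ⊕ ℤ/4 ⊕ ℤ/4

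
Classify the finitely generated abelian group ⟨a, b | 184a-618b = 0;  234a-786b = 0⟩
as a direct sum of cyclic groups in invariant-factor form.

rank_ℚ(R)=2; free=2−2=0
SNF(R) diag = [2, 6] → torsion [2, 6]

Answer: M ≅ ℤ/2 ⊕ ℤ/6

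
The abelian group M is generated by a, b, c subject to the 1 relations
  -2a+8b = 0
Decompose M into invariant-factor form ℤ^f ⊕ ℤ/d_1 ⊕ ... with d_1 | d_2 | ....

Answer: M ≅ ℤ^2 ⊕ ℤ/2

Derivation:
rank_ℚ(R)=1; free=3−1=2
SNF(R) diag = [2] → torsion [2]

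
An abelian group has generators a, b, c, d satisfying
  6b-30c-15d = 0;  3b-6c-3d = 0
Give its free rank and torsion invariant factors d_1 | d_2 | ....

Answer: M ≅ ℤ^2 ⊕ ℤ/3 ⊕ ℤ/9

Derivation:
rank_ℚ(R)=2; free=4−2=2
SNF(R) diag = [3, 9] → torsion [3, 9]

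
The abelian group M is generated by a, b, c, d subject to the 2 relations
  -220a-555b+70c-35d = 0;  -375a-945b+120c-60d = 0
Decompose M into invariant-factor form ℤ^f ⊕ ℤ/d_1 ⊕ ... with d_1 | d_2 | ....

Answer: M ≅ ℤ^2 ⊕ ℤ/5 ⊕ ℤ/15

Derivation:
rank_ℚ(R)=2; free=4−2=2
SNF(R) diag = [5, 15] → torsion [5, 15]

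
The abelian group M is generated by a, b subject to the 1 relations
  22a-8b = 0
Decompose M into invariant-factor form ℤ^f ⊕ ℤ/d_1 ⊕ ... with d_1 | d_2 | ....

Answer: M ≅ ℤ^1 ⊕ ℤ/2

Derivation:
rank_ℚ(R)=1; free=2−1=1
SNF(R) diag = [2] → torsion [2]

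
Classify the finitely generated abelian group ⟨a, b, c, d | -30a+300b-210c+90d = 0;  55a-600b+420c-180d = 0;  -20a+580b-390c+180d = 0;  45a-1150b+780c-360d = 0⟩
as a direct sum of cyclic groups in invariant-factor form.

Answer: M ≅ ℤ/5 ⊕ ℤ/10 ⊕ ℤ/30 ⊕ ℤ/90

Derivation:
rank_ℚ(R)=4; free=4−4=0
SNF(R) diag = [5, 10, 30, 90] → torsion [5, 10, 30, 90]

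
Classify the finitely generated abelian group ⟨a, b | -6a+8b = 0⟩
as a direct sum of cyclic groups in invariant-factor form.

rank_ℚ(R)=1; free=2−1=1
SNF(R) diag = [2] → torsion [2]

Answer: M ≅ ℤ^1 ⊕ ℤ/2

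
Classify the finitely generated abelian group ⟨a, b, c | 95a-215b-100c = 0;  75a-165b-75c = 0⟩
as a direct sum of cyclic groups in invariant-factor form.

rank_ℚ(R)=2; free=3−2=1
SNF(R) diag = [5, 15] → torsion [5, 15]

Answer: M ≅ ℤ^1 ⊕ ℤ/5 ⊕ ℤ/15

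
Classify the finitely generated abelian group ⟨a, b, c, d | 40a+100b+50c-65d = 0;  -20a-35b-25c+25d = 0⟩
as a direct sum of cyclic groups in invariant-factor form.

Answer: M ≅ ℤ^2 ⊕ ℤ/5 ⊕ ℤ/15

Derivation:
rank_ℚ(R)=2; free=4−2=2
SNF(R) diag = [5, 15] → torsion [5, 15]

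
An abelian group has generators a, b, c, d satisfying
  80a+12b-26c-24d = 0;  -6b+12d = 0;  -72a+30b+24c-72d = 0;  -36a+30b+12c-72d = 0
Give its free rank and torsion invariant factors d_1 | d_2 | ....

Answer: M ≅ ℤ/2 ⊕ ℤ/6 ⊕ ℤ/12 ⊕ ℤ/12

Derivation:
rank_ℚ(R)=4; free=4−4=0
SNF(R) diag = [2, 6, 12, 12] → torsion [2, 6, 12, 12]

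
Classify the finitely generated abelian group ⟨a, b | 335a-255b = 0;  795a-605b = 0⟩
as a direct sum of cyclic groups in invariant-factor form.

rank_ℚ(R)=2; free=2−2=0
SNF(R) diag = [5, 10] → torsion [5, 10]

Answer: M ≅ ℤ/5 ⊕ ℤ/10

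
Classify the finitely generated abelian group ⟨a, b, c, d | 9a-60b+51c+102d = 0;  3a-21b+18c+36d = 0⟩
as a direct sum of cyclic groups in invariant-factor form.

Answer: M ≅ ℤ^2 ⊕ ℤ/3 ⊕ ℤ/3

Derivation:
rank_ℚ(R)=2; free=4−2=2
SNF(R) diag = [3, 3] → torsion [3, 3]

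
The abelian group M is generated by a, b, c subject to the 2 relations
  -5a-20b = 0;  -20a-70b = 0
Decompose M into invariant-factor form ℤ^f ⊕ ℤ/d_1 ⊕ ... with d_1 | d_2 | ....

Answer: M ≅ ℤ^1 ⊕ ℤ/5 ⊕ ℤ/10

Derivation:
rank_ℚ(R)=2; free=3−2=1
SNF(R) diag = [5, 10] → torsion [5, 10]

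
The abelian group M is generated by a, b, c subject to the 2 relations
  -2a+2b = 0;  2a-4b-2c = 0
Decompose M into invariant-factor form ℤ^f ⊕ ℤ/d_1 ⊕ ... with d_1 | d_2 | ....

Answer: M ≅ ℤ^1 ⊕ ℤ/2 ⊕ ℤ/2

Derivation:
rank_ℚ(R)=2; free=3−2=1
SNF(R) diag = [2, 2] → torsion [2, 2]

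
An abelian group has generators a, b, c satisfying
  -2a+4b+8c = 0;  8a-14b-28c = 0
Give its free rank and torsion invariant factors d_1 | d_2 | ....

Answer: M ≅ ℤ^1 ⊕ ℤ/2 ⊕ ℤ/2

Derivation:
rank_ℚ(R)=2; free=3−2=1
SNF(R) diag = [2, 2] → torsion [2, 2]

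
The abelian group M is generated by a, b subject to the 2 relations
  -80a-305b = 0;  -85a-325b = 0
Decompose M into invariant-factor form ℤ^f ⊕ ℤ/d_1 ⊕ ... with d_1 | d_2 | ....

rank_ℚ(R)=2; free=2−2=0
SNF(R) diag = [5, 15] → torsion [5, 15]

Answer: M ≅ ℤ/5 ⊕ ℤ/15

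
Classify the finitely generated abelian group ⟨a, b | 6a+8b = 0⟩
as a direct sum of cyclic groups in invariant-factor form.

Answer: M ≅ ℤ^1 ⊕ ℤ/2

Derivation:
rank_ℚ(R)=1; free=2−1=1
SNF(R) diag = [2] → torsion [2]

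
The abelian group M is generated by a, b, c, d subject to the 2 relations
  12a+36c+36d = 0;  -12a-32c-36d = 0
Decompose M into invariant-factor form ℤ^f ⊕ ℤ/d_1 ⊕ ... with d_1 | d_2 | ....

rank_ℚ(R)=2; free=4−2=2
SNF(R) diag = [4, 12] → torsion [4, 12]

Answer: M ≅ ℤ^2 ⊕ ℤ/4 ⊕ ℤ/12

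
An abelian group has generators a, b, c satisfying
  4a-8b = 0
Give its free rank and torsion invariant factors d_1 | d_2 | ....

Answer: M ≅ ℤ^2 ⊕ ℤ/4

Derivation:
rank_ℚ(R)=1; free=3−1=2
SNF(R) diag = [4] → torsion [4]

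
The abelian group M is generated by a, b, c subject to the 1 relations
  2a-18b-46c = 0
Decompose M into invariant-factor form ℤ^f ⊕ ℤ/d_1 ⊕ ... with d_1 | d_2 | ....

Answer: M ≅ ℤ^2 ⊕ ℤ/2

Derivation:
rank_ℚ(R)=1; free=3−1=2
SNF(R) diag = [2] → torsion [2]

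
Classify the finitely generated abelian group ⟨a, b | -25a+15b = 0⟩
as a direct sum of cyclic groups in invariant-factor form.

rank_ℚ(R)=1; free=2−1=1
SNF(R) diag = [5] → torsion [5]

Answer: M ≅ ℤ^1 ⊕ ℤ/5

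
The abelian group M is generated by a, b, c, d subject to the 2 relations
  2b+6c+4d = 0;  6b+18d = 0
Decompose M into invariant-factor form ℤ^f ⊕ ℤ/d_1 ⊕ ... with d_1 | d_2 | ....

rank_ℚ(R)=2; free=4−2=2
SNF(R) diag = [2, 6] → torsion [2, 6]

Answer: M ≅ ℤ^2 ⊕ ℤ/2 ⊕ ℤ/6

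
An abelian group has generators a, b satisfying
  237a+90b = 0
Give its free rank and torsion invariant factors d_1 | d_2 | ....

Answer: M ≅ ℤ^1 ⊕ ℤ/3

Derivation:
rank_ℚ(R)=1; free=2−1=1
SNF(R) diag = [3] → torsion [3]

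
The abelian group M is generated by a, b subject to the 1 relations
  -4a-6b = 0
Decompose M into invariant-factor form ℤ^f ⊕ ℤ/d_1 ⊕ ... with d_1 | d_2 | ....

rank_ℚ(R)=1; free=2−1=1
SNF(R) diag = [2] → torsion [2]

Answer: M ≅ ℤ^1 ⊕ ℤ/2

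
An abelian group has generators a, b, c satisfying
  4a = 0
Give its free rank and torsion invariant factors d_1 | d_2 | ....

Answer: M ≅ ℤ^2 ⊕ ℤ/4

Derivation:
rank_ℚ(R)=1; free=3−1=2
SNF(R) diag = [4] → torsion [4]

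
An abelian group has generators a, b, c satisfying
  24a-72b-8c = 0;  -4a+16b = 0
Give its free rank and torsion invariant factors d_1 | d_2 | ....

Answer: M ≅ ℤ^1 ⊕ ℤ/4 ⊕ ℤ/8

Derivation:
rank_ℚ(R)=2; free=3−2=1
SNF(R) diag = [4, 8] → torsion [4, 8]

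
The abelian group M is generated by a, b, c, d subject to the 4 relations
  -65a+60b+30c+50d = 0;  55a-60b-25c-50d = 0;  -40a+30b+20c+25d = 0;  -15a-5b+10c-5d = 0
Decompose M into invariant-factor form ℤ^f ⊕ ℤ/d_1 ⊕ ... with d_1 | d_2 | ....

Answer: M ≅ ℤ/5 ⊕ ℤ/5 ⊕ ℤ/5 ⊕ ℤ/5

Derivation:
rank_ℚ(R)=4; free=4−4=0
SNF(R) diag = [5, 5, 5, 5] → torsion [5, 5, 5, 5]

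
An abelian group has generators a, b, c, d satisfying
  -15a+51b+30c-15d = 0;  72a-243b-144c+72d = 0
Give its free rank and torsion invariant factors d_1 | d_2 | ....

Answer: M ≅ ℤ^2 ⊕ ℤ/3 ⊕ ℤ/9

Derivation:
rank_ℚ(R)=2; free=4−2=2
SNF(R) diag = [3, 9] → torsion [3, 9]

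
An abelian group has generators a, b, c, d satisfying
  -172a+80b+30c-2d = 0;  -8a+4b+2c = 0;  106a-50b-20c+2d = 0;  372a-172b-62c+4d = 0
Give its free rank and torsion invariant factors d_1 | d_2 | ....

rank_ℚ(R)=4; free=4−4=0
SNF(R) diag = [2, 2, 2, 4] → torsion [2, 2, 2, 4]

Answer: M ≅ ℤ/2 ⊕ ℤ/2 ⊕ ℤ/2 ⊕ ℤ/4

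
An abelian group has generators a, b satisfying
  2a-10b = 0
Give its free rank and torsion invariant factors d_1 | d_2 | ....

rank_ℚ(R)=1; free=2−1=1
SNF(R) diag = [2] → torsion [2]

Answer: M ≅ ℤ^1 ⊕ ℤ/2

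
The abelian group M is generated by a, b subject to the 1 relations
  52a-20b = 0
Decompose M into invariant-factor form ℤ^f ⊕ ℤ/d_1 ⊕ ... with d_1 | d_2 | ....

Answer: M ≅ ℤ^1 ⊕ ℤ/4

Derivation:
rank_ℚ(R)=1; free=2−1=1
SNF(R) diag = [4] → torsion [4]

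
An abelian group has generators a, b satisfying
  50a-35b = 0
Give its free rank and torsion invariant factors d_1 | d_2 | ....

rank_ℚ(R)=1; free=2−1=1
SNF(R) diag = [5] → torsion [5]

Answer: M ≅ ℤ^1 ⊕ ℤ/5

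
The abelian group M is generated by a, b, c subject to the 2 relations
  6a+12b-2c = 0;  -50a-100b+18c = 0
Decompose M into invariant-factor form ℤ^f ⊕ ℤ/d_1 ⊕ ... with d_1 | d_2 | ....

rank_ℚ(R)=2; free=3−2=1
SNF(R) diag = [2, 4] → torsion [2, 4]

Answer: M ≅ ℤ^1 ⊕ ℤ/2 ⊕ ℤ/4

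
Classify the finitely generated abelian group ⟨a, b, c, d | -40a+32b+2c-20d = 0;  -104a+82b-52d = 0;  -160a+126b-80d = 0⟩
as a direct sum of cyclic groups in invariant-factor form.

Answer: M ≅ ℤ^1 ⊕ ℤ/2 ⊕ ℤ/2 ⊕ ℤ/4

Derivation:
rank_ℚ(R)=3; free=4−3=1
SNF(R) diag = [2, 2, 4] → torsion [2, 2, 4]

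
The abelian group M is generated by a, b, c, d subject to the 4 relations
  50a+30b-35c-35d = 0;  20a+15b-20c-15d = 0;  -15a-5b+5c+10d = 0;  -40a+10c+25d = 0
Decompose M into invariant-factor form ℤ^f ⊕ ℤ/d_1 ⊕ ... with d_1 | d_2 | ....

Answer: M ≅ ℤ/5 ⊕ ℤ/5 ⊕ ℤ/5 ⊕ ℤ/15

Derivation:
rank_ℚ(R)=4; free=4−4=0
SNF(R) diag = [5, 5, 5, 15] → torsion [5, 5, 5, 15]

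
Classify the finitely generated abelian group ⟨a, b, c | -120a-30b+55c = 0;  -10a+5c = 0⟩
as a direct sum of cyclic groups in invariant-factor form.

Answer: M ≅ ℤ^1 ⊕ ℤ/5 ⊕ ℤ/10

Derivation:
rank_ℚ(R)=2; free=3−2=1
SNF(R) diag = [5, 10] → torsion [5, 10]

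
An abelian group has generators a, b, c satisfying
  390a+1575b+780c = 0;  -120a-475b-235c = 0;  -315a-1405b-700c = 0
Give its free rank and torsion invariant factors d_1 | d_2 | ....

rank_ℚ(R)=3; free=3−3=0
SNF(R) diag = [5, 15, 45] → torsion [5, 15, 45]

Answer: M ≅ ℤ/5 ⊕ ℤ/15 ⊕ ℤ/45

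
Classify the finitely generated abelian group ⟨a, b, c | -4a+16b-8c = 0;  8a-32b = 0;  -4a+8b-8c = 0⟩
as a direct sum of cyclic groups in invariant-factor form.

Answer: M ≅ ℤ/4 ⊕ ℤ/8 ⊕ ℤ/16

Derivation:
rank_ℚ(R)=3; free=3−3=0
SNF(R) diag = [4, 8, 16] → torsion [4, 8, 16]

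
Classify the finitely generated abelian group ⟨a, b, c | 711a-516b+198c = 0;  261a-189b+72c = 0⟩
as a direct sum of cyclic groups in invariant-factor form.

rank_ℚ(R)=2; free=3−2=1
SNF(R) diag = [3, 9] → torsion [3, 9]

Answer: M ≅ ℤ^1 ⊕ ℤ/3 ⊕ ℤ/9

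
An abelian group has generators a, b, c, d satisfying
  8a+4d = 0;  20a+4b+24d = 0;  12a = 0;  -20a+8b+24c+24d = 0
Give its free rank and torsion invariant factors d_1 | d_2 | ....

rank_ℚ(R)=4; free=4−4=0
SNF(R) diag = [4, 4, 12, 24] → torsion [4, 4, 12, 24]

Answer: M ≅ ℤ/4 ⊕ ℤ/4 ⊕ ℤ/12 ⊕ ℤ/24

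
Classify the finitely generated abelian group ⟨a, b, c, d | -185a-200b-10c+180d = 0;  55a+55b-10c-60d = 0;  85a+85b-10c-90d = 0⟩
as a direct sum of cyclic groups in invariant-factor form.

Answer: M ≅ ℤ^1 ⊕ ℤ/5 ⊕ ℤ/15 ⊕ ℤ/30

Derivation:
rank_ℚ(R)=3; free=4−3=1
SNF(R) diag = [5, 15, 30] → torsion [5, 15, 30]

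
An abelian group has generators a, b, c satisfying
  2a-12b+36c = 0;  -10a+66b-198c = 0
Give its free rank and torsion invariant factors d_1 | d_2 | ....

Answer: M ≅ ℤ^1 ⊕ ℤ/2 ⊕ ℤ/6

Derivation:
rank_ℚ(R)=2; free=3−2=1
SNF(R) diag = [2, 6] → torsion [2, 6]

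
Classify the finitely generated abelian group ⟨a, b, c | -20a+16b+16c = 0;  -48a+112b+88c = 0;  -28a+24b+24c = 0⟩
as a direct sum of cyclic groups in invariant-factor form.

Answer: M ≅ ℤ/4 ⊕ ℤ/8 ⊕ ℤ/24

Derivation:
rank_ℚ(R)=3; free=3−3=0
SNF(R) diag = [4, 8, 24] → torsion [4, 8, 24]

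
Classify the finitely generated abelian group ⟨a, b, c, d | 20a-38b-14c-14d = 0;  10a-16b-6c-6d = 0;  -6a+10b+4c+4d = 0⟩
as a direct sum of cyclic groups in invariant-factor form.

rank_ℚ(R)=3; free=4−3=1
SNF(R) diag = [2, 2, 4] → torsion [2, 2, 4]

Answer: M ≅ ℤ^1 ⊕ ℤ/2 ⊕ ℤ/2 ⊕ ℤ/4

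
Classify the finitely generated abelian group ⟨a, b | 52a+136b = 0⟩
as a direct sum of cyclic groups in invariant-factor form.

Answer: M ≅ ℤ^1 ⊕ ℤ/4

Derivation:
rank_ℚ(R)=1; free=2−1=1
SNF(R) diag = [4] → torsion [4]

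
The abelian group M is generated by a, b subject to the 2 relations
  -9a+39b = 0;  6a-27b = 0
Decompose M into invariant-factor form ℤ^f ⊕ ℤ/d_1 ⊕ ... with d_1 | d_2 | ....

rank_ℚ(R)=2; free=2−2=0
SNF(R) diag = [3, 3] → torsion [3, 3]

Answer: M ≅ ℤ/3 ⊕ ℤ/3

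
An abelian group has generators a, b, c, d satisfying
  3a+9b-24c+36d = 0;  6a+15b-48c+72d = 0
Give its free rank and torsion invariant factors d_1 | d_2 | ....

Answer: M ≅ ℤ^2 ⊕ ℤ/3 ⊕ ℤ/3

Derivation:
rank_ℚ(R)=2; free=4−2=2
SNF(R) diag = [3, 3] → torsion [3, 3]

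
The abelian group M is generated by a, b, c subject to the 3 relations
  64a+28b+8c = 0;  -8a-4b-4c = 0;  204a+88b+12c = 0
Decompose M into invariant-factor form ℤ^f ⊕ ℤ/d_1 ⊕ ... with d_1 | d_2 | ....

rank_ℚ(R)=3; free=3−3=0
SNF(R) diag = [4, 4, 12] → torsion [4, 4, 12]

Answer: M ≅ ℤ/4 ⊕ ℤ/4 ⊕ ℤ/12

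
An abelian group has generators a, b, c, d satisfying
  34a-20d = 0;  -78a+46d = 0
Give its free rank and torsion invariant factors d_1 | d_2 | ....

Answer: M ≅ ℤ^2 ⊕ ℤ/2 ⊕ ℤ/2

Derivation:
rank_ℚ(R)=2; free=4−2=2
SNF(R) diag = [2, 2] → torsion [2, 2]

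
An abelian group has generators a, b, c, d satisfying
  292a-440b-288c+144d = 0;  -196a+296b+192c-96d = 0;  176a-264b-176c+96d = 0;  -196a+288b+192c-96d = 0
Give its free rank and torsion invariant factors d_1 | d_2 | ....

Answer: M ≅ ℤ/4 ⊕ ℤ/8 ⊕ ℤ/16 ⊕ ℤ/48

Derivation:
rank_ℚ(R)=4; free=4−4=0
SNF(R) diag = [4, 8, 16, 48] → torsion [4, 8, 16, 48]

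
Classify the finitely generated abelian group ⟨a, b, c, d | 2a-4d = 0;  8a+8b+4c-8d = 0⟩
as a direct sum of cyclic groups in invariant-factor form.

rank_ℚ(R)=2; free=4−2=2
SNF(R) diag = [2, 4] → torsion [2, 4]

Answer: M ≅ ℤ^2 ⊕ ℤ/2 ⊕ ℤ/4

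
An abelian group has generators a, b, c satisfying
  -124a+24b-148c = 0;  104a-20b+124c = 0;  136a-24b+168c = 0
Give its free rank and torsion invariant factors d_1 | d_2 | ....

Answer: M ≅ ℤ/4 ⊕ ℤ/4 ⊕ ℤ/8

Derivation:
rank_ℚ(R)=3; free=3−3=0
SNF(R) diag = [4, 4, 8] → torsion [4, 4, 8]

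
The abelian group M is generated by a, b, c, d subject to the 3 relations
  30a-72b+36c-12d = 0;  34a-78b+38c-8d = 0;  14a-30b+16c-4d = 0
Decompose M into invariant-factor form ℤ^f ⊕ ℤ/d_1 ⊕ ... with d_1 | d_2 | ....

rank_ℚ(R)=3; free=4−3=1
SNF(R) diag = [2, 6, 18] → torsion [2, 6, 18]

Answer: M ≅ ℤ^1 ⊕ ℤ/2 ⊕ ℤ/6 ⊕ ℤ/18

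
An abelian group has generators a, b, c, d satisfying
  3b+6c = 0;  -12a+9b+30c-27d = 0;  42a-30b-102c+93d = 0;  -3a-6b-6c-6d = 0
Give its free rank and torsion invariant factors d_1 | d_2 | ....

rank_ℚ(R)=4; free=4−4=0
SNF(R) diag = [3, 3, 3, 6] → torsion [3, 3, 3, 6]

Answer: M ≅ ℤ/3 ⊕ ℤ/3 ⊕ ℤ/3 ⊕ ℤ/6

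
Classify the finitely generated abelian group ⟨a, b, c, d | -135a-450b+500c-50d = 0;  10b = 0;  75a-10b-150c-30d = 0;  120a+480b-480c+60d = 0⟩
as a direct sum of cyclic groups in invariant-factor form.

Answer: M ≅ ℤ/5 ⊕ ℤ/10 ⊕ ℤ/30 ⊕ ℤ/60

Derivation:
rank_ℚ(R)=4; free=4−4=0
SNF(R) diag = [5, 10, 30, 60] → torsion [5, 10, 30, 60]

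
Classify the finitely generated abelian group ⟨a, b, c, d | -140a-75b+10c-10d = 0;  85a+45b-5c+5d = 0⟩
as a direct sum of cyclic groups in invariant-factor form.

Answer: M ≅ ℤ^2 ⊕ ℤ/5 ⊕ ℤ/15

Derivation:
rank_ℚ(R)=2; free=4−2=2
SNF(R) diag = [5, 15] → torsion [5, 15]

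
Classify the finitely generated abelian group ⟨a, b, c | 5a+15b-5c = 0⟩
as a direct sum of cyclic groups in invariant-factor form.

rank_ℚ(R)=1; free=3−1=2
SNF(R) diag = [5] → torsion [5]

Answer: M ≅ ℤ^2 ⊕ ℤ/5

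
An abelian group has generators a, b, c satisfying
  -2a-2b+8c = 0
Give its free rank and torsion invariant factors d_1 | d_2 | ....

rank_ℚ(R)=1; free=3−1=2
SNF(R) diag = [2] → torsion [2]

Answer: M ≅ ℤ^2 ⊕ ℤ/2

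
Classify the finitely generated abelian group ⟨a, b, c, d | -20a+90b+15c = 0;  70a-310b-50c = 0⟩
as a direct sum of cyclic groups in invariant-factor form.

Answer: M ≅ ℤ^2 ⊕ ℤ/5 ⊕ ℤ/10

Derivation:
rank_ℚ(R)=2; free=4−2=2
SNF(R) diag = [5, 10] → torsion [5, 10]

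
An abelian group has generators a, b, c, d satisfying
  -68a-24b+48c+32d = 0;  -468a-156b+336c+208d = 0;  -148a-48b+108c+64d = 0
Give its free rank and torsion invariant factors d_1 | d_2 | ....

rank_ℚ(R)=3; free=4−3=1
SNF(R) diag = [4, 4, 12] → torsion [4, 4, 12]

Answer: M ≅ ℤ^1 ⊕ ℤ/4 ⊕ ℤ/4 ⊕ ℤ/12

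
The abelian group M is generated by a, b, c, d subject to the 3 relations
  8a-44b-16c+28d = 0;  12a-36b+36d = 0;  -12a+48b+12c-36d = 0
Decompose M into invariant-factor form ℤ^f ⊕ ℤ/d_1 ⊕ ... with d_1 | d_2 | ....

rank_ℚ(R)=3; free=4−3=1
SNF(R) diag = [4, 12, 12] → torsion [4, 12, 12]

Answer: M ≅ ℤ^1 ⊕ ℤ/4 ⊕ ℤ/12 ⊕ ℤ/12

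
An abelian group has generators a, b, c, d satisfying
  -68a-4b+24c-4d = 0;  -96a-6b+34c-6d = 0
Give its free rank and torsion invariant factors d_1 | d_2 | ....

rank_ℚ(R)=2; free=4−2=2
SNF(R) diag = [2, 4] → torsion [2, 4]

Answer: M ≅ ℤ^2 ⊕ ℤ/2 ⊕ ℤ/4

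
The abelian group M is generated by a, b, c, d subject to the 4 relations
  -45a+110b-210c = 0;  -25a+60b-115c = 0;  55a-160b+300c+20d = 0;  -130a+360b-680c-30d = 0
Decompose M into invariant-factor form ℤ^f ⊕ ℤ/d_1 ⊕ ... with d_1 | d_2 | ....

Answer: M ≅ ℤ/5 ⊕ ℤ/5 ⊕ ℤ/10 ⊕ ℤ/10

Derivation:
rank_ℚ(R)=4; free=4−4=0
SNF(R) diag = [5, 5, 10, 10] → torsion [5, 5, 10, 10]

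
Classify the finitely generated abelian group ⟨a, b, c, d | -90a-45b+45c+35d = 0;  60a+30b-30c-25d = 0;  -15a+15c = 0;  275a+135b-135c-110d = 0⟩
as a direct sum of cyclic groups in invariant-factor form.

rank_ℚ(R)=4; free=4−4=0
SNF(R) diag = [5, 5, 15, 15] → torsion [5, 5, 15, 15]

Answer: M ≅ ℤ/5 ⊕ ℤ/5 ⊕ ℤ/15 ⊕ ℤ/15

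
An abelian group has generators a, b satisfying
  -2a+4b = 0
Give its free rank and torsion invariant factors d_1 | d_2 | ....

Answer: M ≅ ℤ^1 ⊕ ℤ/2

Derivation:
rank_ℚ(R)=1; free=2−1=1
SNF(R) diag = [2] → torsion [2]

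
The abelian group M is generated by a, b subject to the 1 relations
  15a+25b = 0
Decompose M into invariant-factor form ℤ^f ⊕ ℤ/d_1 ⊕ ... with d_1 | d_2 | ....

rank_ℚ(R)=1; free=2−1=1
SNF(R) diag = [5] → torsion [5]

Answer: M ≅ ℤ^1 ⊕ ℤ/5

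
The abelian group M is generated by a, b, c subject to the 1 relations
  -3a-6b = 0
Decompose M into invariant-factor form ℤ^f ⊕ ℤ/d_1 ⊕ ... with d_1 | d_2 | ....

Answer: M ≅ ℤ^2 ⊕ ℤ/3

Derivation:
rank_ℚ(R)=1; free=3−1=2
SNF(R) diag = [3] → torsion [3]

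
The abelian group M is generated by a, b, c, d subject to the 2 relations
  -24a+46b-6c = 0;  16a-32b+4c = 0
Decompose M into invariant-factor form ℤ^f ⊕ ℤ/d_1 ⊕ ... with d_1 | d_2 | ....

Answer: M ≅ ℤ^2 ⊕ ℤ/2 ⊕ ℤ/4

Derivation:
rank_ℚ(R)=2; free=4−2=2
SNF(R) diag = [2, 4] → torsion [2, 4]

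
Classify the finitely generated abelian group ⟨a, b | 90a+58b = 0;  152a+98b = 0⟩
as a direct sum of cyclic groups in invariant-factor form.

rank_ℚ(R)=2; free=2−2=0
SNF(R) diag = [2, 2] → torsion [2, 2]

Answer: M ≅ ℤ/2 ⊕ ℤ/2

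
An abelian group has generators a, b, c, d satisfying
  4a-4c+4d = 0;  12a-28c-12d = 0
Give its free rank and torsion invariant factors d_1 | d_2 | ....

Answer: M ≅ ℤ^2 ⊕ ℤ/4 ⊕ ℤ/8

Derivation:
rank_ℚ(R)=2; free=4−2=2
SNF(R) diag = [4, 8] → torsion [4, 8]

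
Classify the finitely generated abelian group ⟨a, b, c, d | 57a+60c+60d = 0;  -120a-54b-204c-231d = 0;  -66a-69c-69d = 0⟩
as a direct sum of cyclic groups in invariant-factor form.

Answer: M ≅ ℤ^1 ⊕ ℤ/3 ⊕ ℤ/9 ⊕ ℤ/27

Derivation:
rank_ℚ(R)=3; free=4−3=1
SNF(R) diag = [3, 9, 27] → torsion [3, 9, 27]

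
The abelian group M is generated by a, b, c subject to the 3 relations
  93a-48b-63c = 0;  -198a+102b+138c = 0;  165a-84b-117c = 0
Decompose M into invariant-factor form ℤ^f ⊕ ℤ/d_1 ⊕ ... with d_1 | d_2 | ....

rank_ℚ(R)=3; free=3−3=0
SNF(R) diag = [3, 6, 18] → torsion [3, 6, 18]

Answer: M ≅ ℤ/3 ⊕ ℤ/6 ⊕ ℤ/18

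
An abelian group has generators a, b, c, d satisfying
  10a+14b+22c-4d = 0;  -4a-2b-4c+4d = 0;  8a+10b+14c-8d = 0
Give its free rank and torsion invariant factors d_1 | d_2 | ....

Answer: M ≅ ℤ^1 ⊕ ℤ/2 ⊕ ℤ/6 ⊕ ℤ/6

Derivation:
rank_ℚ(R)=3; free=4−3=1
SNF(R) diag = [2, 6, 6] → torsion [2, 6, 6]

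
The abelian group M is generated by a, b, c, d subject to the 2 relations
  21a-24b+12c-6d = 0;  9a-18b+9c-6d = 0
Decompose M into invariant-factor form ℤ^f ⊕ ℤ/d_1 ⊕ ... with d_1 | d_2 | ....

Answer: M ≅ ℤ^2 ⊕ ℤ/3 ⊕ ℤ/3

Derivation:
rank_ℚ(R)=2; free=4−2=2
SNF(R) diag = [3, 3] → torsion [3, 3]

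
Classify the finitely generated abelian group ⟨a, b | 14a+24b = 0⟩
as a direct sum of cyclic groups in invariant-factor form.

rank_ℚ(R)=1; free=2−1=1
SNF(R) diag = [2] → torsion [2]

Answer: M ≅ ℤ^1 ⊕ ℤ/2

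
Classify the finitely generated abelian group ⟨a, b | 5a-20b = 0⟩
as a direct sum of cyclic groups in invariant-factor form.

Answer: M ≅ ℤ^1 ⊕ ℤ/5

Derivation:
rank_ℚ(R)=1; free=2−1=1
SNF(R) diag = [5] → torsion [5]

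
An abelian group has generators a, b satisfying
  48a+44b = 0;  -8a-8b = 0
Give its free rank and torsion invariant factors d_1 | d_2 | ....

Answer: M ≅ ℤ/4 ⊕ ℤ/8

Derivation:
rank_ℚ(R)=2; free=2−2=0
SNF(R) diag = [4, 8] → torsion [4, 8]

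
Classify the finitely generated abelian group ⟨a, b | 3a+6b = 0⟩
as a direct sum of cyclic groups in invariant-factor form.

rank_ℚ(R)=1; free=2−1=1
SNF(R) diag = [3] → torsion [3]

Answer: M ≅ ℤ^1 ⊕ ℤ/3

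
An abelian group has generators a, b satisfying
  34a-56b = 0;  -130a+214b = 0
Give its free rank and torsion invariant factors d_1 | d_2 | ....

rank_ℚ(R)=2; free=2−2=0
SNF(R) diag = [2, 2] → torsion [2, 2]

Answer: M ≅ ℤ/2 ⊕ ℤ/2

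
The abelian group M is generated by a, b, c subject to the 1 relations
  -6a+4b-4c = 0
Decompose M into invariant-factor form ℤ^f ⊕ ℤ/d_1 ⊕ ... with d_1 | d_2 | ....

rank_ℚ(R)=1; free=3−1=2
SNF(R) diag = [2] → torsion [2]

Answer: M ≅ ℤ^2 ⊕ ℤ/2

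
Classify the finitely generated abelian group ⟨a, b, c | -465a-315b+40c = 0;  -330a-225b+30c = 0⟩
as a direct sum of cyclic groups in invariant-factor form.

rank_ℚ(R)=2; free=3−2=1
SNF(R) diag = [5, 15] → torsion [5, 15]

Answer: M ≅ ℤ^1 ⊕ ℤ/5 ⊕ ℤ/15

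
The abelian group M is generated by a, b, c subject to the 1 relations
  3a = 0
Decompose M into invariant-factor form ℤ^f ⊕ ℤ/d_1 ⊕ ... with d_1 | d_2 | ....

rank_ℚ(R)=1; free=3−1=2
SNF(R) diag = [3] → torsion [3]

Answer: M ≅ ℤ^2 ⊕ ℤ/3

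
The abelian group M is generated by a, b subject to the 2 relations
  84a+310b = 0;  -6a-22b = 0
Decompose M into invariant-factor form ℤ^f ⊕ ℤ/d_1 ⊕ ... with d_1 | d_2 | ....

Answer: M ≅ ℤ/2 ⊕ ℤ/6

Derivation:
rank_ℚ(R)=2; free=2−2=0
SNF(R) diag = [2, 6] → torsion [2, 6]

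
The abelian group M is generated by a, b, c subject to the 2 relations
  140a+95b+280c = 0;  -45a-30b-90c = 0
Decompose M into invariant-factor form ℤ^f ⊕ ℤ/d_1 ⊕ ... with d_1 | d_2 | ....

rank_ℚ(R)=2; free=3−2=1
SNF(R) diag = [5, 15] → torsion [5, 15]

Answer: M ≅ ℤ^1 ⊕ ℤ/5 ⊕ ℤ/15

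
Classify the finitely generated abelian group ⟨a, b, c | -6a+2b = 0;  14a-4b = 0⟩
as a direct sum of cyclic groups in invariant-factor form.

Answer: M ≅ ℤ^1 ⊕ ℤ/2 ⊕ ℤ/2

Derivation:
rank_ℚ(R)=2; free=3−2=1
SNF(R) diag = [2, 2] → torsion [2, 2]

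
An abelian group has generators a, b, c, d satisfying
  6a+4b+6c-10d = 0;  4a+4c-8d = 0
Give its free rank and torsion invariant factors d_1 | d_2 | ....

Answer: M ≅ ℤ^2 ⊕ ℤ/2 ⊕ ℤ/4

Derivation:
rank_ℚ(R)=2; free=4−2=2
SNF(R) diag = [2, 4] → torsion [2, 4]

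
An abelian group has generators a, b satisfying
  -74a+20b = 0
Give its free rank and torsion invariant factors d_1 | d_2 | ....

Answer: M ≅ ℤ^1 ⊕ ℤ/2

Derivation:
rank_ℚ(R)=1; free=2−1=1
SNF(R) diag = [2] → torsion [2]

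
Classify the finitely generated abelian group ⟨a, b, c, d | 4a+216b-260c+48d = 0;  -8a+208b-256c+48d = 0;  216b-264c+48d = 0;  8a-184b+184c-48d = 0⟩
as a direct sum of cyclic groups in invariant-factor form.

rank_ℚ(R)=4; free=4−4=0
SNF(R) diag = [4, 8, 24, 48] → torsion [4, 8, 24, 48]

Answer: M ≅ ℤ/4 ⊕ ℤ/8 ⊕ ℤ/24 ⊕ ℤ/48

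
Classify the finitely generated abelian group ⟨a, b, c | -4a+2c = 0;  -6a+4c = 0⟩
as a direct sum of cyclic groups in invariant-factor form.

rank_ℚ(R)=2; free=3−2=1
SNF(R) diag = [2, 2] → torsion [2, 2]

Answer: M ≅ ℤ^1 ⊕ ℤ/2 ⊕ ℤ/2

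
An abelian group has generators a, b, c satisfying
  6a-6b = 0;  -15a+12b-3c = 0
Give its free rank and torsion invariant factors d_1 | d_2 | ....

rank_ℚ(R)=2; free=3−2=1
SNF(R) diag = [3, 6] → torsion [3, 6]

Answer: M ≅ ℤ^1 ⊕ ℤ/3 ⊕ ℤ/6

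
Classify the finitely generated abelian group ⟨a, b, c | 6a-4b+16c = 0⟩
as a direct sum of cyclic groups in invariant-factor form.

rank_ℚ(R)=1; free=3−1=2
SNF(R) diag = [2] → torsion [2]

Answer: M ≅ ℤ^2 ⊕ ℤ/2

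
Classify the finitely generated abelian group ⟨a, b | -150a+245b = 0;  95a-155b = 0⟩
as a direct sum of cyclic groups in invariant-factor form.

Answer: M ≅ ℤ/5 ⊕ ℤ/5

Derivation:
rank_ℚ(R)=2; free=2−2=0
SNF(R) diag = [5, 5] → torsion [5, 5]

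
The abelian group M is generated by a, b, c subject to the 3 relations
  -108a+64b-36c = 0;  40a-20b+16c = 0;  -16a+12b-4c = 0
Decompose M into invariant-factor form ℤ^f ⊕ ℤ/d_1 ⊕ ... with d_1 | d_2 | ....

rank_ℚ(R)=3; free=3−3=0
SNF(R) diag = [4, 4, 12] → torsion [4, 4, 12]

Answer: M ≅ ℤ/4 ⊕ ℤ/4 ⊕ ℤ/12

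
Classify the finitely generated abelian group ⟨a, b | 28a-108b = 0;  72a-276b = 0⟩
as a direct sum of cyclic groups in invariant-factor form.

Answer: M ≅ ℤ/4 ⊕ ℤ/12

Derivation:
rank_ℚ(R)=2; free=2−2=0
SNF(R) diag = [4, 12] → torsion [4, 12]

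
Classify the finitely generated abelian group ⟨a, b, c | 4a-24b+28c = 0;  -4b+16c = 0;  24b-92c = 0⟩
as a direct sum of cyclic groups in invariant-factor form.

rank_ℚ(R)=3; free=3−3=0
SNF(R) diag = [4, 4, 4] → torsion [4, 4, 4]

Answer: M ≅ ℤ/4 ⊕ ℤ/4 ⊕ ℤ/4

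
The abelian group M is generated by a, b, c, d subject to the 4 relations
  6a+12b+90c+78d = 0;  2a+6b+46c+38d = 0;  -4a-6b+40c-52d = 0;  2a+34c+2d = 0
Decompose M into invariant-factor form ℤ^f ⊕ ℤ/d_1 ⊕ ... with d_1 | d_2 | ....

Answer: M ≅ ℤ/2 ⊕ ℤ/6 ⊕ ℤ/12 ⊕ ℤ/36

Derivation:
rank_ℚ(R)=4; free=4−4=0
SNF(R) diag = [2, 6, 12, 36] → torsion [2, 6, 12, 36]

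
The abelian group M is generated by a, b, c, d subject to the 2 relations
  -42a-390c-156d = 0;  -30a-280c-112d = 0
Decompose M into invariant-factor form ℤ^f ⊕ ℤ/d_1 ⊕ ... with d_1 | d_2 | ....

Answer: M ≅ ℤ^2 ⊕ ℤ/2 ⊕ ℤ/6

Derivation:
rank_ℚ(R)=2; free=4−2=2
SNF(R) diag = [2, 6] → torsion [2, 6]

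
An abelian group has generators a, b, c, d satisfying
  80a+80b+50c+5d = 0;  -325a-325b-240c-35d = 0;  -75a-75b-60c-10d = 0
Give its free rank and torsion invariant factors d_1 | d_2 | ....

rank_ℚ(R)=3; free=4−3=1
SNF(R) diag = [5, 5, 10] → torsion [5, 5, 10]

Answer: M ≅ ℤ^1 ⊕ ℤ/5 ⊕ ℤ/5 ⊕ ℤ/10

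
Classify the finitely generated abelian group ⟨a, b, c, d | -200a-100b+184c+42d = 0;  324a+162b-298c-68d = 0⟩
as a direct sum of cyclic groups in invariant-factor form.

Answer: M ≅ ℤ^2 ⊕ ℤ/2 ⊕ ℤ/2

Derivation:
rank_ℚ(R)=2; free=4−2=2
SNF(R) diag = [2, 2] → torsion [2, 2]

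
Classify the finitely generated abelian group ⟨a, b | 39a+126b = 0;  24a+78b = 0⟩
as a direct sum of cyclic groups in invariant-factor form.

Answer: M ≅ ℤ/3 ⊕ ℤ/6

Derivation:
rank_ℚ(R)=2; free=2−2=0
SNF(R) diag = [3, 6] → torsion [3, 6]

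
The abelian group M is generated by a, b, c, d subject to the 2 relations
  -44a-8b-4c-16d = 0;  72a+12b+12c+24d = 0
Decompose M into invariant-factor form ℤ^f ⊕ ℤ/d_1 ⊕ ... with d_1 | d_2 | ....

Answer: M ≅ ℤ^2 ⊕ ℤ/4 ⊕ ℤ/12

Derivation:
rank_ℚ(R)=2; free=4−2=2
SNF(R) diag = [4, 12] → torsion [4, 12]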